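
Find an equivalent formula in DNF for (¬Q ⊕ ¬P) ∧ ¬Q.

(¬Q ⊕ ¬P) ∧ ¬Q
⇔ ((¬Q ∧ ¬¬P) ∨ (¬¬Q ∧ ¬P)) ∧ ¬Q   [expand ⊕]
⇔ ((¬Q ∧ P) ∨ (¬¬Q ∧ ¬P)) ∧ ¬Q   [double negation]
⇔ ((¬Q ∧ P) ∨ (Q ∧ ¬P)) ∧ ¬Q   [double negation]
⇔ (¬Q ∧ P ∧ ¬Q) ∨ (Q ∧ ¬P ∧ ¬Q)   [distribute ∧ over ∨]
⇔ ¬Q ∧ P   [simplify]

¬Q ∧ P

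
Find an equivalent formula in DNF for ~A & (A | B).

~A & (A | B)
⇔ (~A & A) | (~A & B)   — distribute & over |
⇔ ~A & B   — simplify

~A & B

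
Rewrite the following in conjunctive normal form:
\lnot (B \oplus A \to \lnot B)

\lnot (B \oplus A \to \lnot B)
≡ \lnot (\lnot (B \oplus A) \lor \lnot B)   — eliminate \to
≡ \lnot (\lnot ((B \lor A) \land \lnot (B \land A)) \lor \lnot B)   — expand \oplus
≡ \lnot \lnot ((B \lor A) \land \lnot (B \land A)) \land \lnot \lnot B   — De Morgan
≡ (B \lor A) \land \lnot (B \land A) \land \lnot \lnot B   — double negation
≡ (B \lor A) \land (\lnot B \lor \lnot A) \land \lnot \lnot B   — De Morgan
≡ (B \lor A) \land (\lnot B \lor \lnot A) \land B   — double negation
≡ (\lnot B \lor \lnot A) \land B   — simplify

(\lnot B \lor \lnot A) \land B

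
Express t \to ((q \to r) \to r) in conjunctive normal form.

t \to ((q \to r) \to r)
≡ \lnot t \lor ((q \to r) \to r)   — eliminate \to
≡ \lnot t \lor \lnot (q \to r) \lor r   — eliminate \to
≡ \lnot t \lor \lnot (\lnot q \lor r) \lor r   — eliminate \to
≡ \lnot t \lor (\lnot \lnot q \land \lnot r) \lor r   — De Morgan
≡ \lnot t \lor (q \land \lnot r) \lor r   — double negation
≡ (\lnot t \lor q \lor r) \land (\lnot t \lor \lnot r \lor r)   — distribute \lor over \land
≡ \lnot t \lor q \lor r   — simplify

\lnot t \lor q \lor r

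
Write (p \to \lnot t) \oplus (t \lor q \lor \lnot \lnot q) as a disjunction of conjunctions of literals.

\lnot t \land \lnot q \lor p \land t

(p \to \lnot t) \oplus (t \lor q \lor \lnot \lnot q)
⇔ (p \to \lnot t) \land \lnot (t \lor q \lor \lnot \lnot q) \lor \lnot (p \to \lnot t) \land (t \lor q \lor \lnot \lnot q)   (expand \oplus)
⇔ (\lnot p \lor \lnot t) \land \lnot (t \lor q \lor \lnot \lnot q) \lor \lnot (p \to \lnot t) \land (t \lor q \lor \lnot \lnot q)   (eliminate \to)
⇔ (\lnot p \lor \lnot t) \land \lnot (t \lor q \lor \lnot \lnot q) \lor \lnot (\lnot p \lor \lnot t) \land (t \lor q \lor \lnot \lnot q)   (eliminate \to)
⇔ (\lnot p \lor \lnot t) \land \lnot t \land \lnot q \land \lnot \lnot \lnot q \lor \lnot (\lnot p \lor \lnot t) \land (t \lor q \lor \lnot \lnot q)   (De Morgan)
⇔ (\lnot p \lor \lnot t) \land \lnot t \land \lnot q \land \lnot q \lor \lnot (\lnot p \lor \lnot t) \land (t \lor q \lor \lnot \lnot q)   (double negation)
⇔ (\lnot p \lor \lnot t) \land \lnot t \land \lnot q \land \lnot q \lor \lnot \lnot p \land \lnot \lnot t \land (t \lor q \lor \lnot \lnot q)   (De Morgan)
⇔ (\lnot p \lor \lnot t) \land \lnot t \land \lnot q \land \lnot q \lor p \land \lnot \lnot t \land (t \lor q \lor \lnot \lnot q)   (double negation)
⇔ (\lnot p \lor \lnot t) \land \lnot t \land \lnot q \land \lnot q \lor p \land t \land (t \lor q \lor \lnot \lnot q)   (double negation)
⇔ (\lnot p \lor \lnot t) \land \lnot t \land \lnot q \land \lnot q \lor p \land t \land (t \lor q \lor q)   (double negation)
⇔ \lnot p \land \lnot t \land \lnot q \land \lnot q \lor \lnot t \land \lnot t \land \lnot q \land \lnot q \lor p \land t \land t \lor p \land t \land q \lor p \land t \land q   (distribute \land over \lor)
⇔ \lnot t \land \lnot q \lor p \land t   (simplify)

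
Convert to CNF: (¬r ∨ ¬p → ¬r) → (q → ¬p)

(¬r ∨ ¬p → ¬r) → (q → ¬p)
≡ ¬(¬r ∨ ¬p → ¬r) ∨ (q → ¬p)   — eliminate →
≡ ¬(¬(¬r ∨ ¬p) ∨ ¬r) ∨ (q → ¬p)   — eliminate →
≡ ¬(¬(¬r ∨ ¬p) ∨ ¬r) ∨ ¬q ∨ ¬p   — eliminate →
≡ ¬¬(¬r ∨ ¬p) ∧ ¬¬r ∨ ¬q ∨ ¬p   — De Morgan
≡ (¬r ∨ ¬p) ∧ ¬¬r ∨ ¬q ∨ ¬p   — double negation
≡ (¬r ∨ ¬p) ∧ r ∨ ¬q ∨ ¬p   — double negation
≡ (¬r ∨ ¬p ∨ ¬q ∨ ¬p) ∧ (r ∨ ¬q ∨ ¬p)   — distribute ∨ over ∧
≡ (¬r ∨ ¬p ∨ ¬q) ∧ (r ∨ ¬q ∨ ¬p)   — simplify

(¬r ∨ ¬p ∨ ¬q) ∧ (r ∨ ¬q ∨ ¬p)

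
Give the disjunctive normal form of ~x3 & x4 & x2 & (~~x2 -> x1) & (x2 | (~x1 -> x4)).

~x3 & x4 & x2 & (~~x2 -> x1) & (x2 | (~x1 -> x4))
⇔ ~x3 & x4 & x2 & (~~~x2 | x1) & (x2 | (~x1 -> x4))
⇔ ~x3 & x4 & x2 & (~~~x2 | x1) & (x2 | ~~x1 | x4)
⇔ ~x3 & x4 & x2 & (~x2 | x1) & (x2 | ~~x1 | x4)
⇔ ~x3 & x4 & x2 & (~x2 | x1) & (x2 | x1 | x4)
⇔ (~x3 & x4 & x2 & ~x2 & x2) | (~x3 & x4 & x2 & ~x2 & x1) | (~x3 & x4 & x2 & ~x2 & x4) | (~x3 & x4 & x2 & x1 & x2) | (~x3 & x4 & x2 & x1 & x1) | (~x3 & x4 & x2 & x1 & x4)
⇔ ~x3 & x4 & x2 & x1

~x3 & x4 & x2 & x1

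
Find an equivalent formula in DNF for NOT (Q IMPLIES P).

Q AND NOT P

NOT (Q IMPLIES P)
≡ NOT (NOT Q OR P)   [eliminate IMPLIES]
≡ NOT NOT Q AND NOT P   [De Morgan]
≡ Q AND NOT P   [double negation]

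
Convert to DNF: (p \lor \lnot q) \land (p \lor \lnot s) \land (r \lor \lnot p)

(p \land r) \lor (\lnot q \land \lnot s \land r) \lor (\lnot q \land \lnot s \land \lnot p)

(p \lor \lnot q) \land (p \lor \lnot s) \land (r \lor \lnot p)
= (p \land p \land r) \lor (p \land p \land \lnot p) \lor (p \land \lnot s \land r) \lor (p \land \lnot s \land \lnot p) \lor (\lnot q \land p \land r) \lor (\lnot q \land p \land \lnot p) \lor (\lnot q \land \lnot s \land r) \lor (\lnot q \land \lnot s \land \lnot p)   (distribute \land over \lor)
= (p \land r) \lor (\lnot q \land \lnot s \land r) \lor (\lnot q \land \lnot s \land \lnot p)   (simplify)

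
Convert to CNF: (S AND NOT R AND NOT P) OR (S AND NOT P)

S AND NOT P

(S AND NOT R AND NOT P) OR (S AND NOT P)
≡ (S OR S) AND (S OR NOT P) AND (NOT R OR S) AND (NOT R OR NOT P) AND (NOT P OR S) AND (NOT P OR NOT P)   (distribute OR over AND)
≡ S AND NOT P   (simplify)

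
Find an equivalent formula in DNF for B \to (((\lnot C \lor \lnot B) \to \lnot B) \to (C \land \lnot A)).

B \to (((\lnot C \lor \lnot B) \to \lnot B) \to (C \land \lnot A))
⇔ \lnot B \lor (((\lnot C \lor \lnot B) \to \lnot B) \to (C \land \lnot A))   [eliminate \to]
⇔ \lnot B \lor \lnot ((\lnot C \lor \lnot B) \to \lnot B) \lor (C \land \lnot A)   [eliminate \to]
⇔ \lnot B \lor \lnot (\lnot (\lnot C \lor \lnot B) \lor \lnot B) \lor (C \land \lnot A)   [eliminate \to]
⇔ \lnot B \lor (\lnot \lnot (\lnot C \lor \lnot B) \land \lnot \lnot B) \lor (C \land \lnot A)   [De Morgan]
⇔ \lnot B \lor ((\lnot C \lor \lnot B) \land \lnot \lnot B) \lor (C \land \lnot A)   [double negation]
⇔ \lnot B \lor ((\lnot C \lor \lnot B) \land B) \lor (C \land \lnot A)   [double negation]
⇔ \lnot B \lor (\lnot C \land B) \lor (\lnot B \land B) \lor (C \land \lnot A)   [distribute \land over \lor]
⇔ \lnot B \lor (\lnot C \land B) \lor (C \land \lnot A)   [simplify]

\lnot B \lor (\lnot C \land B) \lor (C \land \lnot A)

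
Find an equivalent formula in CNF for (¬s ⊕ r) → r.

s ∨ r

(¬s ⊕ r) → r
≡ ¬(¬s ⊕ r) ∨ r   (eliminate →)
≡ ¬((¬s ∨ r) ∧ ¬(¬s ∧ r)) ∨ r   (expand ⊕)
≡ ¬(¬s ∨ r) ∨ ¬¬(¬s ∧ r) ∨ r   (De Morgan)
≡ (¬¬s ∧ ¬r) ∨ ¬¬(¬s ∧ r) ∨ r   (De Morgan)
≡ (s ∧ ¬r) ∨ ¬¬(¬s ∧ r) ∨ r   (double negation)
≡ (s ∧ ¬r) ∨ (¬s ∧ r) ∨ r   (double negation)
≡ (s ∨ ¬s ∨ r) ∧ (s ∨ r ∨ r) ∧ (¬r ∨ ¬s ∨ r) ∧ (¬r ∨ r ∨ r)   (distribute ∨ over ∧)
≡ s ∨ r   (simplify)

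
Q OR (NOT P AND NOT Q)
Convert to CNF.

Q OR (NOT P AND NOT Q)
⇔ (Q OR NOT P) AND (Q OR NOT Q)   [distribute OR over AND]
⇔ Q OR NOT P   [simplify]

Q OR NOT P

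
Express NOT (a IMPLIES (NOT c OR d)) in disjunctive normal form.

NOT (a IMPLIES (NOT c OR d))
≡ NOT (NOT a OR NOT c OR d)   — eliminate IMPLIES
≡ NOT NOT a AND NOT NOT c AND NOT d   — De Morgan
≡ a AND NOT NOT c AND NOT d   — double negation
≡ a AND c AND NOT d   — double negation

a AND c AND NOT d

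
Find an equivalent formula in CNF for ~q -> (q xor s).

~q -> (q xor s)
⇔ ~~q | (q xor s)   (eliminate ->)
⇔ ~~q | ((q | s) & ~(q & s))   (expand xor)
⇔ q | ((q | s) & ~(q & s))   (double negation)
⇔ q | ((q | s) & (~q | ~s))   (De Morgan)
⇔ (q | q | s) & (q | ~q | ~s)   (distribute | over &)
⇔ q | s   (simplify)

q | s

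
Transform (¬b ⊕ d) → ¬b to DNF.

(¬b ⊕ d) → ¬b
⇔ ¬(¬b ⊕ d) ∨ ¬b   [eliminate →]
⇔ ¬((¬b ∧ ¬d) ∨ (¬¬b ∧ d)) ∨ ¬b   [expand ⊕]
⇔ (¬(¬b ∧ ¬d) ∧ ¬(¬¬b ∧ d)) ∨ ¬b   [De Morgan]
⇔ ((¬¬b ∨ ¬¬d) ∧ ¬(¬¬b ∧ d)) ∨ ¬b   [De Morgan]
⇔ ((b ∨ ¬¬d) ∧ ¬(¬¬b ∧ d)) ∨ ¬b   [double negation]
⇔ ((b ∨ d) ∧ ¬(¬¬b ∧ d)) ∨ ¬b   [double negation]
⇔ ((b ∨ d) ∧ (¬¬¬b ∨ ¬d)) ∨ ¬b   [De Morgan]
⇔ ((b ∨ d) ∧ (¬b ∨ ¬d)) ∨ ¬b   [double negation]
⇔ (b ∧ ¬b) ∨ (b ∧ ¬d) ∨ (d ∧ ¬b) ∨ (d ∧ ¬d) ∨ ¬b   [distribute ∧ over ∨]
⇔ (b ∧ ¬d) ∨ ¬b   [simplify]

(b ∧ ¬d) ∨ ¬b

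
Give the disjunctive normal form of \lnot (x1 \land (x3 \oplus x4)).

\lnot (x1 \land (x3 \oplus x4))
≡ \lnot (x1 \land ((x3 \land \lnot x4) \lor (\lnot x3 \land x4)))
≡ \lnot x1 \lor \lnot ((x3 \land \lnot x4) \lor (\lnot x3 \land x4))
≡ \lnot x1 \lor (\lnot (x3 \land \lnot x4) \land \lnot (\lnot x3 \land x4))
≡ \lnot x1 \lor ((\lnot x3 \lor \lnot \lnot x4) \land \lnot (\lnot x3 \land x4))
≡ \lnot x1 \lor ((\lnot x3 \lor x4) \land \lnot (\lnot x3 \land x4))
≡ \lnot x1 \lor ((\lnot x3 \lor x4) \land (\lnot \lnot x3 \lor \lnot x4))
≡ \lnot x1 \lor ((\lnot x3 \lor x4) \land (x3 \lor \lnot x4))
≡ \lnot x1 \lor (\lnot x3 \land x3) \lor (\lnot x3 \land \lnot x4) \lor (x4 \land x3) \lor (x4 \land \lnot x4)
≡ \lnot x1 \lor (\lnot x3 \land \lnot x4) \lor (x4 \land x3)

\lnot x1 \lor (\lnot x3 \land \lnot x4) \lor (x4 \land x3)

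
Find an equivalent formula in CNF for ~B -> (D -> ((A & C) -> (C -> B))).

~B -> (D -> ((A & C) -> (C -> B)))
≡ ~~B | (D -> ((A & C) -> (C -> B)))   — eliminate ->
≡ ~~B | ~D | ((A & C) -> (C -> B))   — eliminate ->
≡ ~~B | ~D | ~(A & C) | (C -> B)   — eliminate ->
≡ ~~B | ~D | ~(A & C) | ~C | B   — eliminate ->
≡ B | ~D | ~(A & C) | ~C | B   — double negation
≡ B | ~D | ~A | ~C | ~C | B   — De Morgan
≡ B | ~D | ~A | ~C   — simplify

B | ~D | ~A | ~C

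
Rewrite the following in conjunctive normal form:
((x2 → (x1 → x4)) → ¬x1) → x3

(¬x2 ∨ ¬x1 ∨ x4 ∨ x3) ∧ (x1 ∨ x3)

((x2 → (x1 → x4)) → ¬x1) → x3
⇔ ¬((x2 → (x1 → x4)) → ¬x1) ∨ x3
⇔ ¬(¬(x2 → (x1 → x4)) ∨ ¬x1) ∨ x3
⇔ ¬(¬(¬x2 ∨ (x1 → x4)) ∨ ¬x1) ∨ x3
⇔ ¬(¬(¬x2 ∨ ¬x1 ∨ x4) ∨ ¬x1) ∨ x3
⇔ (¬¬(¬x2 ∨ ¬x1 ∨ x4) ∧ ¬¬x1) ∨ x3
⇔ ((¬x2 ∨ ¬x1 ∨ x4) ∧ ¬¬x1) ∨ x3
⇔ ((¬x2 ∨ ¬x1 ∨ x4) ∧ x1) ∨ x3
⇔ (¬x2 ∨ ¬x1 ∨ x4 ∨ x3) ∧ (x1 ∨ x3)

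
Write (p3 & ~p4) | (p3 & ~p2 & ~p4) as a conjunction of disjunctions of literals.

p3 & ~p4

(p3 & ~p4) | (p3 & ~p2 & ~p4)
≡ (p3 | p3) & (p3 | ~p2) & (p3 | ~p4) & (~p4 | p3) & (~p4 | ~p2) & (~p4 | ~p4)
≡ p3 & ~p4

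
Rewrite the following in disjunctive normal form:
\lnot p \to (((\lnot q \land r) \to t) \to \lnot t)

p \lor \lnot t

\lnot p \to (((\lnot q \land r) \to t) \to \lnot t)
⇔ \lnot \lnot p \lor (((\lnot q \land r) \to t) \to \lnot t)   [eliminate \to]
⇔ \lnot \lnot p \lor \lnot ((\lnot q \land r) \to t) \lor \lnot t   [eliminate \to]
⇔ \lnot \lnot p \lor \lnot (\lnot (\lnot q \land r) \lor t) \lor \lnot t   [eliminate \to]
⇔ p \lor \lnot (\lnot (\lnot q \land r) \lor t) \lor \lnot t   [double negation]
⇔ p \lor (\lnot \lnot (\lnot q \land r) \land \lnot t) \lor \lnot t   [De Morgan]
⇔ p \lor (\lnot q \land r \land \lnot t) \lor \lnot t   [double negation]
⇔ p \lor \lnot t   [simplify]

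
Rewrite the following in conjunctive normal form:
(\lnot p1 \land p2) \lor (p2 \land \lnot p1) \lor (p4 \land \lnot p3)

(\lnot p1 \lor p4) \land (\lnot p1 \lor \lnot p3) \land (p2 \lor p4) \land (p2 \lor \lnot p3)

(\lnot p1 \land p2) \lor (p2 \land \lnot p1) \lor (p4 \land \lnot p3)
≡ (\lnot p1 \lor p2 \lor p4) \land (\lnot p1 \lor p2 \lor \lnot p3) \land (\lnot p1 \lor \lnot p1 \lor p4) \land (\lnot p1 \lor \lnot p1 \lor \lnot p3) \land (p2 \lor p2 \lor p4) \land (p2 \lor p2 \lor \lnot p3) \land (p2 \lor \lnot p1 \lor p4) \land (p2 \lor \lnot p1 \lor \lnot p3)   (distribute \lor over \land)
≡ (\lnot p1 \lor p4) \land (\lnot p1 \lor \lnot p3) \land (p2 \lor p4) \land (p2 \lor \lnot p3)   (simplify)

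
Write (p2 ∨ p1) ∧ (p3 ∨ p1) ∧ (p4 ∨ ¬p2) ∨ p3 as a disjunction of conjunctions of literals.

(p2 ∨ p1) ∧ (p3 ∨ p1) ∧ (p4 ∨ ¬p2) ∨ p3
= p2 ∧ p3 ∧ p4 ∨ p2 ∧ p3 ∧ ¬p2 ∨ p2 ∧ p1 ∧ p4 ∨ p2 ∧ p1 ∧ ¬p2 ∨ p1 ∧ p3 ∧ p4 ∨ p1 ∧ p3 ∧ ¬p2 ∨ p1 ∧ p1 ∧ p4 ∨ p1 ∧ p1 ∧ ¬p2 ∨ p3   — distribute ∧ over ∨
= p1 ∧ p4 ∨ p1 ∧ ¬p2 ∨ p3   — simplify

p1 ∧ p4 ∨ p1 ∧ ¬p2 ∨ p3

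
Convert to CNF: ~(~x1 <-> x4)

(~x1 | x4) & (~x4 | x1)

~(~x1 <-> x4)
≡ ~((~x1 -> x4) & (x4 -> ~x1))   — eliminate <->
≡ ~((~~x1 | x4) & (x4 -> ~x1))   — eliminate ->
≡ ~((~~x1 | x4) & (~x4 | ~x1))   — eliminate ->
≡ ~(~~x1 | x4) | ~(~x4 | ~x1)   — De Morgan
≡ (~~~x1 & ~x4) | ~(~x4 | ~x1)   — De Morgan
≡ (~x1 & ~x4) | ~(~x4 | ~x1)   — double negation
≡ (~x1 & ~x4) | (~~x4 & ~~x1)   — De Morgan
≡ (~x1 & ~x4) | (x4 & ~~x1)   — double negation
≡ (~x1 & ~x4) | (x4 & x1)   — double negation
≡ (~x1 | x4) & (~x1 | x1) & (~x4 | x4) & (~x4 | x1)   — distribute | over &
≡ (~x1 | x4) & (~x4 | x1)   — simplify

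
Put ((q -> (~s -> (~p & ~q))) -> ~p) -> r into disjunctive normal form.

(~q & p) | (s & p) | r

((q -> (~s -> (~p & ~q))) -> ~p) -> r
⇔ ~((q -> (~s -> (~p & ~q))) -> ~p) | r   — eliminate ->
⇔ ~(~(q -> (~s -> (~p & ~q))) | ~p) | r   — eliminate ->
⇔ ~(~(~q | (~s -> (~p & ~q))) | ~p) | r   — eliminate ->
⇔ ~(~(~q | ~~s | (~p & ~q)) | ~p) | r   — eliminate ->
⇔ (~~(~q | ~~s | (~p & ~q)) & ~~p) | r   — De Morgan
⇔ ((~q | ~~s | (~p & ~q)) & ~~p) | r   — double negation
⇔ ((~q | s | (~p & ~q)) & ~~p) | r   — double negation
⇔ ((~q | s | (~p & ~q)) & p) | r   — double negation
⇔ (~q & p) | (s & p) | (~p & ~q & p) | r   — distribute & over |
⇔ (~q & p) | (s & p) | r   — simplify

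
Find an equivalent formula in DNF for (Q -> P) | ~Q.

(Q -> P) | ~Q
⇔ ~Q | P | ~Q   — eliminate ->
⇔ ~Q | P   — simplify

~Q | P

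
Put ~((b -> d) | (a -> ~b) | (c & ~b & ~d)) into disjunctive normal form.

b & ~d & a

~((b -> d) | (a -> ~b) | (c & ~b & ~d))
≡ ~(~b | d | (a -> ~b) | (c & ~b & ~d))   [eliminate ->]
≡ ~(~b | d | ~a | ~b | (c & ~b & ~d))   [eliminate ->]
≡ ~~b & ~d & ~~a & ~~b & ~(c & ~b & ~d)   [De Morgan]
≡ b & ~d & ~~a & ~~b & ~(c & ~b & ~d)   [double negation]
≡ b & ~d & a & ~~b & ~(c & ~b & ~d)   [double negation]
≡ b & ~d & a & b & ~(c & ~b & ~d)   [double negation]
≡ b & ~d & a & b & (~c | ~~b | ~~d)   [De Morgan]
≡ b & ~d & a & b & (~c | b | ~~d)   [double negation]
≡ b & ~d & a & b & (~c | b | d)   [double negation]
≡ (b & ~d & a & b & ~c) | (b & ~d & a & b & b) | (b & ~d & a & b & d)   [distribute & over |]
≡ b & ~d & a   [simplify]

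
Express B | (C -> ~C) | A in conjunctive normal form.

B | (C -> ~C) | A
⇔ B | ~C | ~C | A   (eliminate ->)
⇔ B | ~C | A   (simplify)

B | ~C | A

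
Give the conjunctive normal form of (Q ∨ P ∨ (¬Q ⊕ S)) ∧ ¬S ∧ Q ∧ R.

(Q ∨ P ∨ (¬Q ⊕ S)) ∧ ¬S ∧ Q ∧ R
= (Q ∨ P ∨ ((¬Q ∨ S) ∧ ¬(¬Q ∧ S))) ∧ ¬S ∧ Q ∧ R   [expand ⊕]
= (Q ∨ P ∨ ((¬Q ∨ S) ∧ (¬¬Q ∨ ¬S))) ∧ ¬S ∧ Q ∧ R   [De Morgan]
= (Q ∨ P ∨ ((¬Q ∨ S) ∧ (Q ∨ ¬S))) ∧ ¬S ∧ Q ∧ R   [double negation]
= (Q ∨ P ∨ ¬Q ∨ S) ∧ (Q ∨ P ∨ Q ∨ ¬S) ∧ ¬S ∧ Q ∧ R   [distribute ∨ over ∧]
= ¬S ∧ Q ∧ R   [simplify]

¬S ∧ Q ∧ R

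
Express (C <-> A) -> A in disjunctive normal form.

(C & ~A) | A

(C <-> A) -> A
≡ ~(C <-> A) | A
≡ ~((C -> A) & (A -> C)) | A
≡ ~((~C | A) & (A -> C)) | A
≡ ~((~C | A) & (~A | C)) | A
≡ ~(~C | A) | ~(~A | C) | A
≡ (~~C & ~A) | ~(~A | C) | A
≡ (C & ~A) | ~(~A | C) | A
≡ (C & ~A) | (~~A & ~C) | A
≡ (C & ~A) | (A & ~C) | A
≡ (C & ~A) | A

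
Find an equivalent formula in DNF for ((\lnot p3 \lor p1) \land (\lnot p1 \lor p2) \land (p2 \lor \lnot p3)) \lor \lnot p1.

(\lnot p3 \land p2) \lor (p1 \land p2) \lor \lnot p1

((\lnot p3 \lor p1) \land (\lnot p1 \lor p2) \land (p2 \lor \lnot p3)) \lor \lnot p1
= (\lnot p3 \land \lnot p1 \land p2) \lor (\lnot p3 \land \lnot p1 \land \lnot p3) \lor (\lnot p3 \land p2 \land p2) \lor (\lnot p3 \land p2 \land \lnot p3) \lor (p1 \land \lnot p1 \land p2) \lor (p1 \land \lnot p1 \land \lnot p3) \lor (p1 \land p2 \land p2) \lor (p1 \land p2 \land \lnot p3) \lor \lnot p1   — distribute \land over \lor
= (\lnot p3 \land p2) \lor (p1 \land p2) \lor \lnot p1   — simplify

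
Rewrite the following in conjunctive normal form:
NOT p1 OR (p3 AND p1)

NOT p1 OR (p3 AND p1)
≡ (NOT p1 OR p3) AND (NOT p1 OR p1)   [distribute OR over AND]
≡ NOT p1 OR p3   [simplify]

NOT p1 OR p3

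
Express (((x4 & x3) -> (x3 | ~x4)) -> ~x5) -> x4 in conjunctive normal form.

x5 | x4

(((x4 & x3) -> (x3 | ~x4)) -> ~x5) -> x4
= ~(((x4 & x3) -> (x3 | ~x4)) -> ~x5) | x4   [eliminate ->]
= ~(~((x4 & x3) -> (x3 | ~x4)) | ~x5) | x4   [eliminate ->]
= ~(~(~(x4 & x3) | x3 | ~x4) | ~x5) | x4   [eliminate ->]
= (~~(~(x4 & x3) | x3 | ~x4) & ~~x5) | x4   [De Morgan]
= ((~(x4 & x3) | x3 | ~x4) & ~~x5) | x4   [double negation]
= ((~x4 | ~x3 | x3 | ~x4) & ~~x5) | x4   [De Morgan]
= ((~x4 | ~x3 | x3 | ~x4) & x5) | x4   [double negation]
= (~x4 | ~x3 | x3 | ~x4 | x4) & (x5 | x4)   [distribute | over &]
= x5 | x4   [simplify]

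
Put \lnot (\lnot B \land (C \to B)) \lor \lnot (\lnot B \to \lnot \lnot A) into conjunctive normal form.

B \lor C \lor \lnot A

\lnot (\lnot B \land (C \to B)) \lor \lnot (\lnot B \to \lnot \lnot A)
⇔ \lnot (\lnot B \land (\lnot C \lor B)) \lor \lnot (\lnot B \to \lnot \lnot A)   [eliminate \to]
⇔ \lnot (\lnot B \land (\lnot C \lor B)) \lor \lnot (\lnot \lnot B \lor \lnot \lnot A)   [eliminate \to]
⇔ \lnot \lnot B \lor \lnot (\lnot C \lor B) \lor \lnot (\lnot \lnot B \lor \lnot \lnot A)   [De Morgan]
⇔ B \lor \lnot (\lnot C \lor B) \lor \lnot (\lnot \lnot B \lor \lnot \lnot A)   [double negation]
⇔ B \lor (\lnot \lnot C \land \lnot B) \lor \lnot (\lnot \lnot B \lor \lnot \lnot A)   [De Morgan]
⇔ B \lor (C \land \lnot B) \lor \lnot (\lnot \lnot B \lor \lnot \lnot A)   [double negation]
⇔ B \lor (C \land \lnot B) \lor (\lnot \lnot \lnot B \land \lnot \lnot \lnot A)   [De Morgan]
⇔ B \lor (C \land \lnot B) \lor (\lnot B \land \lnot \lnot \lnot A)   [double negation]
⇔ B \lor (C \land \lnot B) \lor (\lnot B \land \lnot A)   [double negation]
⇔ (B \lor C \lor \lnot B) \land (B \lor C \lor \lnot A) \land (B \lor \lnot B \lor \lnot B) \land (B \lor \lnot B \lor \lnot A)   [distribute \lor over \land]
⇔ B \lor C \lor \lnot A   [simplify]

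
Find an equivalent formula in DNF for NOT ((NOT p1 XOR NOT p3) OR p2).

(p1 AND p3 AND NOT p2) OR (NOT p3 AND NOT p1 AND NOT p2)

NOT ((NOT p1 XOR NOT p3) OR p2)
≡ NOT ((NOT p1 AND NOT NOT p3) OR (NOT NOT p1 AND NOT p3) OR p2)
≡ NOT (NOT p1 AND NOT NOT p3) AND NOT (NOT NOT p1 AND NOT p3) AND NOT p2
≡ (NOT NOT p1 OR NOT NOT NOT p3) AND NOT (NOT NOT p1 AND NOT p3) AND NOT p2
≡ (p1 OR NOT NOT NOT p3) AND NOT (NOT NOT p1 AND NOT p3) AND NOT p2
≡ (p1 OR NOT p3) AND NOT (NOT NOT p1 AND NOT p3) AND NOT p2
≡ (p1 OR NOT p3) AND (NOT NOT NOT p1 OR NOT NOT p3) AND NOT p2
≡ (p1 OR NOT p3) AND (NOT p1 OR NOT NOT p3) AND NOT p2
≡ (p1 OR NOT p3) AND (NOT p1 OR p3) AND NOT p2
≡ (p1 AND NOT p1 AND NOT p2) OR (p1 AND p3 AND NOT p2) OR (NOT p3 AND NOT p1 AND NOT p2) OR (NOT p3 AND p3 AND NOT p2)
≡ (p1 AND p3 AND NOT p2) OR (NOT p3 AND NOT p1 AND NOT p2)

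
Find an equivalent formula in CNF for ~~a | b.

a | b

~~a | b
= a | b   — double negation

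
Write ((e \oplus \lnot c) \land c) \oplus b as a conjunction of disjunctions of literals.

(e \lor \lnot c \lor b) \land (c \lor b) \land (\lnot e \lor \lnot c \lor \lnot b)

((e \oplus \lnot c) \land c) \oplus b
⇔ (((e \oplus \lnot c) \land c) \lor b) \land \lnot ((e \oplus \lnot c) \land c \land b)
⇔ (((e \lor \lnot c) \land \lnot (e \land \lnot c) \land c) \lor b) \land \lnot ((e \oplus \lnot c) \land c \land b)
⇔ (((e \lor \lnot c) \land \lnot (e \land \lnot c) \land c) \lor b) \land \lnot ((e \lor \lnot c) \land \lnot (e \land \lnot c) \land c \land b)
⇔ (((e \lor \lnot c) \land (\lnot e \lor \lnot \lnot c) \land c) \lor b) \land \lnot ((e \lor \lnot c) \land \lnot (e \land \lnot c) \land c \land b)
⇔ (((e \lor \lnot c) \land (\lnot e \lor c) \land c) \lor b) \land \lnot ((e \lor \lnot c) \land \lnot (e \land \lnot c) \land c \land b)
⇔ (((e \lor \lnot c) \land (\lnot e \lor c) \land c) \lor b) \land (\lnot (e \lor \lnot c) \lor \lnot \lnot (e \land \lnot c) \lor \lnot c \lor \lnot b)
⇔ (((e \lor \lnot c) \land (\lnot e \lor c) \land c) \lor b) \land ((\lnot e \land \lnot \lnot c) \lor \lnot \lnot (e \land \lnot c) \lor \lnot c \lor \lnot b)
⇔ (((e \lor \lnot c) \land (\lnot e \lor c) \land c) \lor b) \land ((\lnot e \land c) \lor \lnot \lnot (e \land \lnot c) \lor \lnot c \lor \lnot b)
⇔ (((e \lor \lnot c) \land (\lnot e \lor c) \land c) \lor b) \land ((\lnot e \land c) \lor (e \land \lnot c) \lor \lnot c \lor \lnot b)
⇔ (e \lor \lnot c \lor b) \land (\lnot e \lor c \lor b) \land (c \lor b) \land (\lnot e \lor e \lor \lnot c \lor \lnot b) \land (\lnot e \lor \lnot c \lor \lnot c \lor \lnot b) \land (c \lor e \lor \lnot c \lor \lnot b) \land (c \lor \lnot c \lor \lnot c \lor \lnot b)
⇔ (e \lor \lnot c \lor b) \land (c \lor b) \land (\lnot e \lor \lnot c \lor \lnot b)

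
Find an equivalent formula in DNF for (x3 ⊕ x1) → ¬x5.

(¬x3 ∧ ¬x1) ∨ (x1 ∧ x3) ∨ ¬x5

(x3 ⊕ x1) → ¬x5
≡ ¬(x3 ⊕ x1) ∨ ¬x5   [eliminate →]
≡ ¬((x3 ∧ ¬x1) ∨ (¬x3 ∧ x1)) ∨ ¬x5   [expand ⊕]
≡ (¬(x3 ∧ ¬x1) ∧ ¬(¬x3 ∧ x1)) ∨ ¬x5   [De Morgan]
≡ ((¬x3 ∨ ¬¬x1) ∧ ¬(¬x3 ∧ x1)) ∨ ¬x5   [De Morgan]
≡ ((¬x3 ∨ x1) ∧ ¬(¬x3 ∧ x1)) ∨ ¬x5   [double negation]
≡ ((¬x3 ∨ x1) ∧ (¬¬x3 ∨ ¬x1)) ∨ ¬x5   [De Morgan]
≡ ((¬x3 ∨ x1) ∧ (x3 ∨ ¬x1)) ∨ ¬x5   [double negation]
≡ (¬x3 ∧ x3) ∨ (¬x3 ∧ ¬x1) ∨ (x1 ∧ x3) ∨ (x1 ∧ ¬x1) ∨ ¬x5   [distribute ∧ over ∨]
≡ (¬x3 ∧ ¬x1) ∨ (x1 ∧ x3) ∨ ¬x5   [simplify]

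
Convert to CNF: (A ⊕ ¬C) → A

C ∨ A

(A ⊕ ¬C) → A
≡ ¬(A ⊕ ¬C) ∨ A   (eliminate →)
≡ ¬((A ∨ ¬C) ∧ ¬(A ∧ ¬C)) ∨ A   (expand ⊕)
≡ ¬(A ∨ ¬C) ∨ ¬¬(A ∧ ¬C) ∨ A   (De Morgan)
≡ (¬A ∧ ¬¬C) ∨ ¬¬(A ∧ ¬C) ∨ A   (De Morgan)
≡ (¬A ∧ C) ∨ ¬¬(A ∧ ¬C) ∨ A   (double negation)
≡ (¬A ∧ C) ∨ (A ∧ ¬C) ∨ A   (double negation)
≡ (¬A ∨ A ∨ A) ∧ (¬A ∨ ¬C ∨ A) ∧ (C ∨ A ∨ A) ∧ (C ∨ ¬C ∨ A)   (distribute ∨ over ∧)
≡ C ∨ A   (simplify)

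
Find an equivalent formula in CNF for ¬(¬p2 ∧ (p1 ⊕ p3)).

¬(¬p2 ∧ (p1 ⊕ p3))
⇔ ¬(¬p2 ∧ (p1 ∨ p3) ∧ ¬(p1 ∧ p3))   [expand ⊕]
⇔ ¬¬p2 ∨ ¬(p1 ∨ p3) ∨ ¬¬(p1 ∧ p3)   [De Morgan]
⇔ p2 ∨ ¬(p1 ∨ p3) ∨ ¬¬(p1 ∧ p3)   [double negation]
⇔ p2 ∨ ¬p1 ∧ ¬p3 ∨ ¬¬(p1 ∧ p3)   [De Morgan]
⇔ p2 ∨ ¬p1 ∧ ¬p3 ∨ p1 ∧ p3   [double negation]
⇔ (p2 ∨ ¬p1 ∨ p1) ∧ (p2 ∨ ¬p1 ∨ p3) ∧ (p2 ∨ ¬p3 ∨ p1) ∧ (p2 ∨ ¬p3 ∨ p3)   [distribute ∨ over ∧]
⇔ (p2 ∨ ¬p1 ∨ p3) ∧ (p2 ∨ ¬p3 ∨ p1)   [simplify]

(p2 ∨ ¬p1 ∨ p3) ∧ (p2 ∨ ¬p3 ∨ p1)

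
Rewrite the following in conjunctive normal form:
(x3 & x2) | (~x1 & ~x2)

(x3 | ~x1) & (x3 | ~x2) & (x2 | ~x1)

(x3 & x2) | (~x1 & ~x2)
⇔ (x3 | ~x1) & (x3 | ~x2) & (x2 | ~x1) & (x2 | ~x2)
⇔ (x3 | ~x1) & (x3 | ~x2) & (x2 | ~x1)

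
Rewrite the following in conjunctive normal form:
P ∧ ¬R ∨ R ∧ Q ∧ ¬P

P ∧ ¬R ∨ R ∧ Q ∧ ¬P
⇔ (P ∨ R) ∧ (P ∨ Q) ∧ (P ∨ ¬P) ∧ (¬R ∨ R) ∧ (¬R ∨ Q) ∧ (¬R ∨ ¬P)   [distribute ∨ over ∧]
⇔ (P ∨ R) ∧ (P ∨ Q) ∧ (¬R ∨ Q) ∧ (¬R ∨ ¬P)   [simplify]

(P ∨ R) ∧ (P ∨ Q) ∧ (¬R ∨ Q) ∧ (¬R ∨ ¬P)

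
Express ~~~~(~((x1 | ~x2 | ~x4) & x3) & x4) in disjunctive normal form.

(~x1 & x2 & x4) | (~x3 & x4)

~~~~(~((x1 | ~x2 | ~x4) & x3) & x4)
⇔ ~~(~((x1 | ~x2 | ~x4) & x3) & x4)   [double negation]
⇔ ~((x1 | ~x2 | ~x4) & x3) & x4   [double negation]
⇔ (~(x1 | ~x2 | ~x4) | ~x3) & x4   [De Morgan]
⇔ ((~x1 & ~~x2 & ~~x4) | ~x3) & x4   [De Morgan]
⇔ ((~x1 & x2 & ~~x4) | ~x3) & x4   [double negation]
⇔ ((~x1 & x2 & x4) | ~x3) & x4   [double negation]
⇔ (~x1 & x2 & x4 & x4) | (~x3 & x4)   [distribute & over |]
⇔ (~x1 & x2 & x4) | (~x3 & x4)   [simplify]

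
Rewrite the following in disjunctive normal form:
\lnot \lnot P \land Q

\lnot \lnot P \land Q
≡ P \land Q   (double negation)

P \land Q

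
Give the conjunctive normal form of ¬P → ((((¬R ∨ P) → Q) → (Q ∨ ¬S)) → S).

¬P → ((((¬R ∨ P) → Q) → (Q ∨ ¬S)) → S)
⇔ ¬¬P ∨ ((((¬R ∨ P) → Q) → (Q ∨ ¬S)) → S)   (eliminate →)
⇔ ¬¬P ∨ ¬(((¬R ∨ P) → Q) → (Q ∨ ¬S)) ∨ S   (eliminate →)
⇔ ¬¬P ∨ ¬(¬((¬R ∨ P) → Q) ∨ Q ∨ ¬S) ∨ S   (eliminate →)
⇔ ¬¬P ∨ ¬(¬(¬(¬R ∨ P) ∨ Q) ∨ Q ∨ ¬S) ∨ S   (eliminate →)
⇔ P ∨ ¬(¬(¬(¬R ∨ P) ∨ Q) ∨ Q ∨ ¬S) ∨ S   (double negation)
⇔ P ∨ (¬¬(¬(¬R ∨ P) ∨ Q) ∧ ¬Q ∧ ¬¬S) ∨ S   (De Morgan)
⇔ P ∨ ((¬(¬R ∨ P) ∨ Q) ∧ ¬Q ∧ ¬¬S) ∨ S   (double negation)
⇔ P ∨ (((¬¬R ∧ ¬P) ∨ Q) ∧ ¬Q ∧ ¬¬S) ∨ S   (De Morgan)
⇔ P ∨ (((R ∧ ¬P) ∨ Q) ∧ ¬Q ∧ ¬¬S) ∨ S   (double negation)
⇔ P ∨ (((R ∧ ¬P) ∨ Q) ∧ ¬Q ∧ S) ∨ S   (double negation)
⇔ (P ∨ R ∨ Q ∨ S) ∧ (P ∨ ¬P ∨ Q ∨ S) ∧ (P ∨ ¬Q ∨ S) ∧ (P ∨ S ∨ S)   (distribute ∨ over ∧)
⇔ P ∨ S   (simplify)

P ∨ S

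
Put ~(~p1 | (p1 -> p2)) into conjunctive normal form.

p1 & ~p2

~(~p1 | (p1 -> p2))
⇔ ~(~p1 | ~p1 | p2)   [eliminate ->]
⇔ ~~p1 & ~~p1 & ~p2   [De Morgan]
⇔ p1 & ~~p1 & ~p2   [double negation]
⇔ p1 & p1 & ~p2   [double negation]
⇔ p1 & ~p2   [simplify]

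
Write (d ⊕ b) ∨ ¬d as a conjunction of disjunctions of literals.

(d ⊕ b) ∨ ¬d
⇔ (d ∨ b) ∧ ¬(d ∧ b) ∨ ¬d   — expand ⊕
⇔ (d ∨ b) ∧ (¬d ∨ ¬b) ∨ ¬d   — De Morgan
⇔ (d ∨ b ∨ ¬d) ∧ (¬d ∨ ¬b ∨ ¬d)   — distribute ∨ over ∧
⇔ ¬d ∨ ¬b   — simplify

¬d ∨ ¬b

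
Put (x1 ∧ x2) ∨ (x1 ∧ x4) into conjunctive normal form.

x1 ∧ (x2 ∨ x4)

(x1 ∧ x2) ∨ (x1 ∧ x4)
⇔ (x1 ∨ x1) ∧ (x1 ∨ x4) ∧ (x2 ∨ x1) ∧ (x2 ∨ x4)   [distribute ∨ over ∧]
⇔ x1 ∧ (x2 ∨ x4)   [simplify]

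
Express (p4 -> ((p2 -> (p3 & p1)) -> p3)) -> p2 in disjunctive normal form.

(p4 & ~p2 & ~p3) | p2

(p4 -> ((p2 -> (p3 & p1)) -> p3)) -> p2
⇔ ~(p4 -> ((p2 -> (p3 & p1)) -> p3)) | p2   (eliminate ->)
⇔ ~(~p4 | ((p2 -> (p3 & p1)) -> p3)) | p2   (eliminate ->)
⇔ ~(~p4 | ~(p2 -> (p3 & p1)) | p3) | p2   (eliminate ->)
⇔ ~(~p4 | ~(~p2 | (p3 & p1)) | p3) | p2   (eliminate ->)
⇔ (~~p4 & ~~(~p2 | (p3 & p1)) & ~p3) | p2   (De Morgan)
⇔ (p4 & ~~(~p2 | (p3 & p1)) & ~p3) | p2   (double negation)
⇔ (p4 & (~p2 | (p3 & p1)) & ~p3) | p2   (double negation)
⇔ (p4 & ~p2 & ~p3) | (p4 & p3 & p1 & ~p3) | p2   (distribute & over |)
⇔ (p4 & ~p2 & ~p3) | p2   (simplify)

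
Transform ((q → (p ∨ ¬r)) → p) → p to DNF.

((q → (p ∨ ¬r)) → p) → p
= ¬((q → (p ∨ ¬r)) → p) ∨ p   [eliminate →]
= ¬(¬(q → (p ∨ ¬r)) ∨ p) ∨ p   [eliminate →]
= ¬(¬(¬q ∨ p ∨ ¬r) ∨ p) ∨ p   [eliminate →]
= (¬¬(¬q ∨ p ∨ ¬r) ∧ ¬p) ∨ p   [De Morgan]
= ((¬q ∨ p ∨ ¬r) ∧ ¬p) ∨ p   [double negation]
= (¬q ∧ ¬p) ∨ (p ∧ ¬p) ∨ (¬r ∧ ¬p) ∨ p   [distribute ∧ over ∨]
= (¬q ∧ ¬p) ∨ (¬r ∧ ¬p) ∨ p   [simplify]

(¬q ∧ ¬p) ∨ (¬r ∧ ¬p) ∨ p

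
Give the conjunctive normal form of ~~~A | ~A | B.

~~~A | ~A | B
≡ ~A | ~A | B   (double negation)
≡ ~A | B   (simplify)

~A | B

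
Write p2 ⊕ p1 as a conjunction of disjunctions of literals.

(p2 ∨ p1) ∧ (¬p2 ∨ ¬p1)

p2 ⊕ p1
≡ (p2 ∨ p1) ∧ ¬(p2 ∧ p1)
≡ (p2 ∨ p1) ∧ (¬p2 ∨ ¬p1)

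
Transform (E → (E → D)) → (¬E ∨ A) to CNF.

¬D ∨ ¬E ∨ A

(E → (E → D)) → (¬E ∨ A)
≡ ¬(E → (E → D)) ∨ ¬E ∨ A
≡ ¬(¬E ∨ (E → D)) ∨ ¬E ∨ A
≡ ¬(¬E ∨ ¬E ∨ D) ∨ ¬E ∨ A
≡ (¬¬E ∧ ¬¬E ∧ ¬D) ∨ ¬E ∨ A
≡ (E ∧ ¬¬E ∧ ¬D) ∨ ¬E ∨ A
≡ (E ∧ E ∧ ¬D) ∨ ¬E ∨ A
≡ (E ∨ ¬E ∨ A) ∧ (E ∨ ¬E ∨ A) ∧ (¬D ∨ ¬E ∨ A)
≡ ¬D ∨ ¬E ∨ A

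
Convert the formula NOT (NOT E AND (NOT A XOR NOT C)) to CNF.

(E OR A OR NOT C) AND (E OR C OR NOT A)

NOT (NOT E AND (NOT A XOR NOT C))
≡ NOT (NOT E AND (NOT A OR NOT C) AND NOT (NOT A AND NOT C))
≡ NOT NOT E OR NOT (NOT A OR NOT C) OR NOT NOT (NOT A AND NOT C)
≡ E OR NOT (NOT A OR NOT C) OR NOT NOT (NOT A AND NOT C)
≡ E OR (NOT NOT A AND NOT NOT C) OR NOT NOT (NOT A AND NOT C)
≡ E OR (A AND NOT NOT C) OR NOT NOT (NOT A AND NOT C)
≡ E OR (A AND C) OR NOT NOT (NOT A AND NOT C)
≡ E OR (A AND C) OR (NOT A AND NOT C)
≡ (E OR A OR NOT A) AND (E OR A OR NOT C) AND (E OR C OR NOT A) AND (E OR C OR NOT C)
≡ (E OR A OR NOT C) AND (E OR C OR NOT A)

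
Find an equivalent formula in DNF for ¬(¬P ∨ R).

¬(¬P ∨ R)
≡ ¬¬P ∧ ¬R   (De Morgan)
≡ P ∧ ¬R   (double negation)

P ∧ ¬R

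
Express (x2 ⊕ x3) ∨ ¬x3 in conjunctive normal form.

¬x2 ∨ ¬x3

(x2 ⊕ x3) ∨ ¬x3
≡ (x2 ∨ x3) ∧ ¬(x2 ∧ x3) ∨ ¬x3   — expand ⊕
≡ (x2 ∨ x3) ∧ (¬x2 ∨ ¬x3) ∨ ¬x3   — De Morgan
≡ (x2 ∨ x3 ∨ ¬x3) ∧ (¬x2 ∨ ¬x3 ∨ ¬x3)   — distribute ∨ over ∧
≡ ¬x2 ∨ ¬x3   — simplify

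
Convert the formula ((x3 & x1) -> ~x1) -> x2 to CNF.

((x3 & x1) -> ~x1) -> x2
⇔ ~((x3 & x1) -> ~x1) | x2   (eliminate ->)
⇔ ~(~(x3 & x1) | ~x1) | x2   (eliminate ->)
⇔ (~~(x3 & x1) & ~~x1) | x2   (De Morgan)
⇔ (x3 & x1 & ~~x1) | x2   (double negation)
⇔ (x3 & x1 & x1) | x2   (double negation)
⇔ (x3 | x2) & (x1 | x2) & (x1 | x2)   (distribute | over &)
⇔ (x3 | x2) & (x1 | x2)   (simplify)

(x3 | x2) & (x1 | x2)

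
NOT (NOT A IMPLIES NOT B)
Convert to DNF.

NOT A AND B

NOT (NOT A IMPLIES NOT B)
≡ NOT (NOT NOT A OR NOT B)
≡ NOT NOT NOT A AND NOT NOT B
≡ NOT A AND NOT NOT B
≡ NOT A AND B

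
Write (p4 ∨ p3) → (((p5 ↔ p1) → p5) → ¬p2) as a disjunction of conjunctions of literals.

(¬p4 ∧ ¬p3) ∨ (¬p5 ∧ ¬p1) ∨ ¬p2

(p4 ∨ p3) → (((p5 ↔ p1) → p5) → ¬p2)
= ¬(p4 ∨ p3) ∨ (((p5 ↔ p1) → p5) → ¬p2)   [eliminate →]
= ¬(p4 ∨ p3) ∨ ¬((p5 ↔ p1) → p5) ∨ ¬p2   [eliminate →]
= ¬(p4 ∨ p3) ∨ ¬(¬(p5 ↔ p1) ∨ p5) ∨ ¬p2   [eliminate →]
= ¬(p4 ∨ p3) ∨ ¬(¬((p5 → p1) ∧ (p1 → p5)) ∨ p5) ∨ ¬p2   [eliminate ↔]
= ¬(p4 ∨ p3) ∨ ¬(¬((¬p5 ∨ p1) ∧ (p1 → p5)) ∨ p5) ∨ ¬p2   [eliminate →]
= ¬(p4 ∨ p3) ∨ ¬(¬((¬p5 ∨ p1) ∧ (¬p1 ∨ p5)) ∨ p5) ∨ ¬p2   [eliminate →]
= (¬p4 ∧ ¬p3) ∨ ¬(¬((¬p5 ∨ p1) ∧ (¬p1 ∨ p5)) ∨ p5) ∨ ¬p2   [De Morgan]
= (¬p4 ∧ ¬p3) ∨ (¬¬((¬p5 ∨ p1) ∧ (¬p1 ∨ p5)) ∧ ¬p5) ∨ ¬p2   [De Morgan]
= (¬p4 ∧ ¬p3) ∨ ((¬p5 ∨ p1) ∧ (¬p1 ∨ p5) ∧ ¬p5) ∨ ¬p2   [double negation]
= (¬p4 ∧ ¬p3) ∨ (¬p5 ∧ ¬p1 ∧ ¬p5) ∨ (¬p5 ∧ p5 ∧ ¬p5) ∨ (p1 ∧ ¬p1 ∧ ¬p5) ∨ (p1 ∧ p5 ∧ ¬p5) ∨ ¬p2   [distribute ∧ over ∨]
= (¬p4 ∧ ¬p3) ∨ (¬p5 ∧ ¬p1) ∨ ¬p2   [simplify]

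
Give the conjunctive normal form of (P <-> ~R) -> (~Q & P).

(P | ~R) & (R | ~P | ~Q)

(P <-> ~R) -> (~Q & P)
⇔ ~(P <-> ~R) | (~Q & P)   [eliminate ->]
⇔ ~((P -> ~R) & (~R -> P)) | (~Q & P)   [eliminate <->]
⇔ ~((~P | ~R) & (~R -> P)) | (~Q & P)   [eliminate ->]
⇔ ~((~P | ~R) & (~~R | P)) | (~Q & P)   [eliminate ->]
⇔ ~(~P | ~R) | ~(~~R | P) | (~Q & P)   [De Morgan]
⇔ (~~P & ~~R) | ~(~~R | P) | (~Q & P)   [De Morgan]
⇔ (P & ~~R) | ~(~~R | P) | (~Q & P)   [double negation]
⇔ (P & R) | ~(~~R | P) | (~Q & P)   [double negation]
⇔ (P & R) | (~~~R & ~P) | (~Q & P)   [De Morgan]
⇔ (P & R) | (~R & ~P) | (~Q & P)   [double negation]
⇔ (P | ~R | ~Q) & (P | ~R | P) & (P | ~P | ~Q) & (P | ~P | P) & (R | ~R | ~Q) & (R | ~R | P) & (R | ~P | ~Q) & (R | ~P | P)   [distribute | over &]
⇔ (P | ~R) & (R | ~P | ~Q)   [simplify]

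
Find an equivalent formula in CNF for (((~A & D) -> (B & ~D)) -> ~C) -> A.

(A | ~D) & (C | A)

(((~A & D) -> (B & ~D)) -> ~C) -> A
⇔ ~(((~A & D) -> (B & ~D)) -> ~C) | A   — eliminate ->
⇔ ~(~((~A & D) -> (B & ~D)) | ~C) | A   — eliminate ->
⇔ ~(~(~(~A & D) | (B & ~D)) | ~C) | A   — eliminate ->
⇔ (~~(~(~A & D) | (B & ~D)) & ~~C) | A   — De Morgan
⇔ ((~(~A & D) | (B & ~D)) & ~~C) | A   — double negation
⇔ ((~~A | ~D | (B & ~D)) & ~~C) | A   — De Morgan
⇔ ((A | ~D | (B & ~D)) & ~~C) | A   — double negation
⇔ ((A | ~D | (B & ~D)) & C) | A   — double negation
⇔ (A | ~D | B | A) & (A | ~D | ~D | A) & (C | A)   — distribute | over &
⇔ (A | ~D) & (C | A)   — simplify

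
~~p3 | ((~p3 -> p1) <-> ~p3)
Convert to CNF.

~~p3 | ((~p3 -> p1) <-> ~p3)
≡ ~~p3 | (((~p3 -> p1) -> ~p3) & (~p3 -> (~p3 -> p1)))   [eliminate <->]
≡ ~~p3 | ((~(~p3 -> p1) | ~p3) & (~p3 -> (~p3 -> p1)))   [eliminate ->]
≡ ~~p3 | ((~(~~p3 | p1) | ~p3) & (~p3 -> (~p3 -> p1)))   [eliminate ->]
≡ ~~p3 | ((~(~~p3 | p1) | ~p3) & (~~p3 | (~p3 -> p1)))   [eliminate ->]
≡ ~~p3 | ((~(~~p3 | p1) | ~p3) & (~~p3 | ~~p3 | p1))   [eliminate ->]
≡ p3 | ((~(~~p3 | p1) | ~p3) & (~~p3 | ~~p3 | p1))   [double negation]
≡ p3 | (((~~~p3 & ~p1) | ~p3) & (~~p3 | ~~p3 | p1))   [De Morgan]
≡ p3 | (((~p3 & ~p1) | ~p3) & (~~p3 | ~~p3 | p1))   [double negation]
≡ p3 | (((~p3 & ~p1) | ~p3) & (p3 | ~~p3 | p1))   [double negation]
≡ p3 | (((~p3 & ~p1) | ~p3) & (p3 | p3 | p1))   [double negation]
≡ (p3 | ~p3 | ~p3) & (p3 | ~p1 | ~p3) & (p3 | p3 | p3 | p1)   [distribute | over &]
≡ p3 | p1   [simplify]

p3 | p1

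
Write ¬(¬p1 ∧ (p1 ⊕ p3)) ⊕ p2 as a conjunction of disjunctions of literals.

(p1 ∨ ¬p3 ∨ p2) ∧ (¬p1 ∨ ¬p2) ∧ (p1 ∨ p3 ∨ ¬p2)

¬(¬p1 ∧ (p1 ⊕ p3)) ⊕ p2
⇔ (¬(¬p1 ∧ (p1 ⊕ p3)) ∨ p2) ∧ ¬(¬(¬p1 ∧ (p1 ⊕ p3)) ∧ p2)
⇔ (¬(¬p1 ∧ (p1 ∨ p3) ∧ ¬(p1 ∧ p3)) ∨ p2) ∧ ¬(¬(¬p1 ∧ (p1 ⊕ p3)) ∧ p2)
⇔ (¬(¬p1 ∧ (p1 ∨ p3) ∧ ¬(p1 ∧ p3)) ∨ p2) ∧ ¬(¬(¬p1 ∧ (p1 ∨ p3) ∧ ¬(p1 ∧ p3)) ∧ p2)
⇔ (¬¬p1 ∨ ¬(p1 ∨ p3) ∨ ¬¬(p1 ∧ p3) ∨ p2) ∧ ¬(¬(¬p1 ∧ (p1 ∨ p3) ∧ ¬(p1 ∧ p3)) ∧ p2)
⇔ (p1 ∨ ¬(p1 ∨ p3) ∨ ¬¬(p1 ∧ p3) ∨ p2) ∧ ¬(¬(¬p1 ∧ (p1 ∨ p3) ∧ ¬(p1 ∧ p3)) ∧ p2)
⇔ (p1 ∨ (¬p1 ∧ ¬p3) ∨ ¬¬(p1 ∧ p3) ∨ p2) ∧ ¬(¬(¬p1 ∧ (p1 ∨ p3) ∧ ¬(p1 ∧ p3)) ∧ p2)
⇔ (p1 ∨ (¬p1 ∧ ¬p3) ∨ (p1 ∧ p3) ∨ p2) ∧ ¬(¬(¬p1 ∧ (p1 ∨ p3) ∧ ¬(p1 ∧ p3)) ∧ p2)
⇔ (p1 ∨ (¬p1 ∧ ¬p3) ∨ (p1 ∧ p3) ∨ p2) ∧ (¬¬(¬p1 ∧ (p1 ∨ p3) ∧ ¬(p1 ∧ p3)) ∨ ¬p2)
⇔ (p1 ∨ (¬p1 ∧ ¬p3) ∨ (p1 ∧ p3) ∨ p2) ∧ ((¬p1 ∧ (p1 ∨ p3) ∧ ¬(p1 ∧ p3)) ∨ ¬p2)
⇔ (p1 ∨ (¬p1 ∧ ¬p3) ∨ (p1 ∧ p3) ∨ p2) ∧ ((¬p1 ∧ (p1 ∨ p3) ∧ (¬p1 ∨ ¬p3)) ∨ ¬p2)
⇔ (p1 ∨ ¬p1 ∨ p1 ∨ p2) ∧ (p1 ∨ ¬p1 ∨ p3 ∨ p2) ∧ (p1 ∨ ¬p3 ∨ p1 ∨ p2) ∧ (p1 ∨ ¬p3 ∨ p3 ∨ p2) ∧ (¬p1 ∨ ¬p2) ∧ (p1 ∨ p3 ∨ ¬p2) ∧ (¬p1 ∨ ¬p3 ∨ ¬p2)
⇔ (p1 ∨ ¬p3 ∨ p2) ∧ (¬p1 ∨ ¬p2) ∧ (p1 ∨ p3 ∨ ¬p2)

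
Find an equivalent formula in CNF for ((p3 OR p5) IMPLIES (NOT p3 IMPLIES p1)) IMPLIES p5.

(p3 OR p5) AND (NOT p3 OR p5) AND (NOT p1 OR p5)

((p3 OR p5) IMPLIES (NOT p3 IMPLIES p1)) IMPLIES p5
⇔ NOT ((p3 OR p5) IMPLIES (NOT p3 IMPLIES p1)) OR p5   [eliminate IMPLIES]
⇔ NOT (NOT (p3 OR p5) OR (NOT p3 IMPLIES p1)) OR p5   [eliminate IMPLIES]
⇔ NOT (NOT (p3 OR p5) OR NOT NOT p3 OR p1) OR p5   [eliminate IMPLIES]
⇔ (NOT NOT (p3 OR p5) AND NOT NOT NOT p3 AND NOT p1) OR p5   [De Morgan]
⇔ ((p3 OR p5) AND NOT NOT NOT p3 AND NOT p1) OR p5   [double negation]
⇔ ((p3 OR p5) AND NOT p3 AND NOT p1) OR p5   [double negation]
⇔ (p3 OR p5 OR p5) AND (NOT p3 OR p5) AND (NOT p1 OR p5)   [distribute OR over AND]
⇔ (p3 OR p5) AND (NOT p3 OR p5) AND (NOT p1 OR p5)   [simplify]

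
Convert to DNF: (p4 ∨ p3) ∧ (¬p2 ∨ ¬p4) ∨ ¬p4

(p4 ∨ p3) ∧ (¬p2 ∨ ¬p4) ∨ ¬p4
⇔ p4 ∧ ¬p2 ∨ p4 ∧ ¬p4 ∨ p3 ∧ ¬p2 ∨ p3 ∧ ¬p4 ∨ ¬p4   — distribute ∧ over ∨
⇔ p4 ∧ ¬p2 ∨ p3 ∧ ¬p2 ∨ ¬p4   — simplify

p4 ∧ ¬p2 ∨ p3 ∧ ¬p2 ∨ ¬p4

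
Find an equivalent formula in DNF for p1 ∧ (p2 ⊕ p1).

p1 ∧ (p2 ⊕ p1)
⇔ p1 ∧ ((p2 ∧ ¬p1) ∨ (¬p2 ∧ p1))   (expand ⊕)
⇔ (p1 ∧ p2 ∧ ¬p1) ∨ (p1 ∧ ¬p2 ∧ p1)   (distribute ∧ over ∨)
⇔ p1 ∧ ¬p2   (simplify)

p1 ∧ ¬p2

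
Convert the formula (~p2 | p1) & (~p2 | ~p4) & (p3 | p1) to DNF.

(~p2 & p3) | (~p2 & p1) | (p1 & ~p4)

(~p2 | p1) & (~p2 | ~p4) & (p3 | p1)
= (~p2 & ~p2 & p3) | (~p2 & ~p2 & p1) | (~p2 & ~p4 & p3) | (~p2 & ~p4 & p1) | (p1 & ~p2 & p3) | (p1 & ~p2 & p1) | (p1 & ~p4 & p3) | (p1 & ~p4 & p1)   (distribute & over |)
= (~p2 & p3) | (~p2 & p1) | (p1 & ~p4)   (simplify)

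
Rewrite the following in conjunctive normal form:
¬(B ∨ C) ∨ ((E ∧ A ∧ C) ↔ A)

(¬B ∨ ¬A ∨ E) ∧ (¬B ∨ ¬A ∨ C) ∧ (¬C ∨ ¬A ∨ E)

¬(B ∨ C) ∨ ((E ∧ A ∧ C) ↔ A)
≡ ¬(B ∨ C) ∨ (((E ∧ A ∧ C) → A) ∧ (A → (E ∧ A ∧ C)))   — eliminate ↔
≡ ¬(B ∨ C) ∨ ((¬(E ∧ A ∧ C) ∨ A) ∧ (A → (E ∧ A ∧ C)))   — eliminate →
≡ ¬(B ∨ C) ∨ ((¬(E ∧ A ∧ C) ∨ A) ∧ (¬A ∨ (E ∧ A ∧ C)))   — eliminate →
≡ (¬B ∧ ¬C) ∨ ((¬(E ∧ A ∧ C) ∨ A) ∧ (¬A ∨ (E ∧ A ∧ C)))   — De Morgan
≡ (¬B ∧ ¬C) ∨ ((¬E ∨ ¬A ∨ ¬C ∨ A) ∧ (¬A ∨ (E ∧ A ∧ C)))   — De Morgan
≡ (¬B ∨ ¬E ∨ ¬A ∨ ¬C ∨ A) ∧ (¬B ∨ ¬A ∨ E) ∧ (¬B ∨ ¬A ∨ A) ∧ (¬B ∨ ¬A ∨ C) ∧ (¬C ∨ ¬E ∨ ¬A ∨ ¬C ∨ A) ∧ (¬C ∨ ¬A ∨ E) ∧ (¬C ∨ ¬A ∨ A) ∧ (¬C ∨ ¬A ∨ C)   — distribute ∨ over ∧
≡ (¬B ∨ ¬A ∨ E) ∧ (¬B ∨ ¬A ∨ C) ∧ (¬C ∨ ¬A ∨ E)   — simplify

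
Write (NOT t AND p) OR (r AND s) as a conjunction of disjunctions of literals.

(NOT t OR r) AND (NOT t OR s) AND (p OR r) AND (p OR s)

(NOT t AND p) OR (r AND s)
= (NOT t OR r) AND (NOT t OR s) AND (p OR r) AND (p OR s)   [distribute OR over AND]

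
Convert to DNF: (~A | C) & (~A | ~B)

(~A | C) & (~A | ~B)
⇔ (~A & ~A) | (~A & ~B) | (C & ~A) | (C & ~B)   [distribute & over |]
⇔ ~A | (C & ~B)   [simplify]

~A | (C & ~B)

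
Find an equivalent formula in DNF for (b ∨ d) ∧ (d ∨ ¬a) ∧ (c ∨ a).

(b ∧ ¬a ∧ c) ∨ (d ∧ c) ∨ (d ∧ a)

(b ∨ d) ∧ (d ∨ ¬a) ∧ (c ∨ a)
≡ (b ∧ d ∧ c) ∨ (b ∧ d ∧ a) ∨ (b ∧ ¬a ∧ c) ∨ (b ∧ ¬a ∧ a) ∨ (d ∧ d ∧ c) ∨ (d ∧ d ∧ a) ∨ (d ∧ ¬a ∧ c) ∨ (d ∧ ¬a ∧ a)   [distribute ∧ over ∨]
≡ (b ∧ ¬a ∧ c) ∨ (d ∧ c) ∨ (d ∧ a)   [simplify]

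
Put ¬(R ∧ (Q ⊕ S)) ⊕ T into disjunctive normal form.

¬(R ∧ (Q ⊕ S)) ⊕ T
≡ (¬(R ∧ (Q ⊕ S)) ∧ ¬T) ∨ (¬¬(R ∧ (Q ⊕ S)) ∧ T)   — expand ⊕
≡ (¬(R ∧ ((Q ∧ ¬S) ∨ (¬Q ∧ S))) ∧ ¬T) ∨ (¬¬(R ∧ (Q ⊕ S)) ∧ T)   — expand ⊕
≡ (¬(R ∧ ((Q ∧ ¬S) ∨ (¬Q ∧ S))) ∧ ¬T) ∨ (¬¬(R ∧ ((Q ∧ ¬S) ∨ (¬Q ∧ S))) ∧ T)   — expand ⊕
≡ ((¬R ∨ ¬((Q ∧ ¬S) ∨ (¬Q ∧ S))) ∧ ¬T) ∨ (¬¬(R ∧ ((Q ∧ ¬S) ∨ (¬Q ∧ S))) ∧ T)   — De Morgan
≡ ((¬R ∨ (¬(Q ∧ ¬S) ∧ ¬(¬Q ∧ S))) ∧ ¬T) ∨ (¬¬(R ∧ ((Q ∧ ¬S) ∨ (¬Q ∧ S))) ∧ T)   — De Morgan
≡ ((¬R ∨ ((¬Q ∨ ¬¬S) ∧ ¬(¬Q ∧ S))) ∧ ¬T) ∨ (¬¬(R ∧ ((Q ∧ ¬S) ∨ (¬Q ∧ S))) ∧ T)   — De Morgan
≡ ((¬R ∨ ((¬Q ∨ S) ∧ ¬(¬Q ∧ S))) ∧ ¬T) ∨ (¬¬(R ∧ ((Q ∧ ¬S) ∨ (¬Q ∧ S))) ∧ T)   — double negation
≡ ((¬R ∨ ((¬Q ∨ S) ∧ (¬¬Q ∨ ¬S))) ∧ ¬T) ∨ (¬¬(R ∧ ((Q ∧ ¬S) ∨ (¬Q ∧ S))) ∧ T)   — De Morgan
≡ ((¬R ∨ ((¬Q ∨ S) ∧ (Q ∨ ¬S))) ∧ ¬T) ∨ (¬¬(R ∧ ((Q ∧ ¬S) ∨ (¬Q ∧ S))) ∧ T)   — double negation
≡ ((¬R ∨ ((¬Q ∨ S) ∧ (Q ∨ ¬S))) ∧ ¬T) ∨ (R ∧ ((Q ∧ ¬S) ∨ (¬Q ∧ S)) ∧ T)   — double negation
≡ (¬R ∧ ¬T) ∨ (¬Q ∧ Q ∧ ¬T) ∨ (¬Q ∧ ¬S ∧ ¬T) ∨ (S ∧ Q ∧ ¬T) ∨ (S ∧ ¬S ∧ ¬T) ∨ (R ∧ Q ∧ ¬S ∧ T) ∨ (R ∧ ¬Q ∧ S ∧ T)   — distribute ∧ over ∨
≡ (¬R ∧ ¬T) ∨ (¬Q ∧ ¬S ∧ ¬T) ∨ (S ∧ Q ∧ ¬T) ∨ (R ∧ Q ∧ ¬S ∧ T) ∨ (R ∧ ¬Q ∧ S ∧ T)   — simplify

(¬R ∧ ¬T) ∨ (¬Q ∧ ¬S ∧ ¬T) ∨ (S ∧ Q ∧ ¬T) ∨ (R ∧ Q ∧ ¬S ∧ T) ∨ (R ∧ ¬Q ∧ S ∧ T)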